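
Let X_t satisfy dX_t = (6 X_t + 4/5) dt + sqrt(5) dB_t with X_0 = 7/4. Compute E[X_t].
E[X_t] = 113*exp(6*t)/60 - 2/15

Taking expectations and using E[dB_t] = 0, the mean m(t) = E[X_t] satisfies the ODE m'(t) = a m(t) + b with m(0) = x_0. With a = 6, b = 4/5, x_0 = 7/4, the solution is
  m(t) = x_0 * exp(a t) + (b/a) * (exp(a t) - 1)
       = (7/4) * exp(6 t) + ((4/5)/6) * (exp(6 t) - 1)
       = 113*exp(6*t)/60 - 2/15.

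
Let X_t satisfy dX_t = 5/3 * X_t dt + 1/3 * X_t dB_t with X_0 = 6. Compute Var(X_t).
Var(X_t) = 36*(exp(t/9) - 1)*exp(10*t/3)

For GBM dX = mu X dt + sigma X dB with X_0 = x_0, apply Itô to Y = log X: dY = (mu - sigma^2/2) dt + sigma dB, so Y_t = log(x_0) + (mu - sigma^2/2) t + sigma B_t and hence X_t = x_0 * exp((mu - sigma^2/2) t + sigma B_t).
With mu = 5/3, sigma = 1/3, x_0 = 6, this gives:
  X_t = 6 * exp((29/18) * t + (1/3) * B_t).
Since sigma*B_t ~ Normal(0, sigma^2 t), E[exp(sigma*B_t)] = exp(sigma^2 t / 2); so E[X_t] = x_0 * exp((mu - sigma^2/2) t) * exp(sigma^2 t / 2) = x_0 * exp(mu t) = 6*exp(5*t/3).
Var(X_t) = E[X_t^2] - (E[X_t])^2 = x_0^2 * exp(2 mu t) * (exp(sigma^2 t) - 1) = 36*(exp(t/9) - 1)*exp(10*t/3).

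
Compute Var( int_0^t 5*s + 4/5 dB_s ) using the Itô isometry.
Var = t*(625*t^2 + 300*t + 48)/75

The Itô integral of a deterministic integrand f(s) has mean 0 because each increment f(s) * (B_{s+ds} - B_s) has mean 0. By the Itô isometry:
  Var( int_0^t f(s) dB_s ) = E[ (int_0^t f(s) dB_s)^2 ] = int_0^t f(s)^2 ds.
Here f(s) = 5*s + 4/5, so f(s)^2 = (25*s + 4)^2/25. Integrate:
  int_0^t ((25*s + 4)^2/25) ds = t*(625*t^2 + 300*t + 48)/75.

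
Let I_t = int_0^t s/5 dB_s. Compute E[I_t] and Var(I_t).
E[I_t] = 0; Var(I_t) = t^3/75

The Itô integral of a deterministic integrand f(s) has mean 0 because each increment f(s) * (B_{s+ds} - B_s) has mean 0. By the Itô isometry:
  Var( int_0^t f(s) dB_s ) = E[ (int_0^t f(s) dB_s)^2 ] = int_0^t f(s)^2 ds.
Here f(s) = s/5, so f(s)^2 = s^2/25. Integrate:
  int_0^t (s^2/25) ds = t^3/75.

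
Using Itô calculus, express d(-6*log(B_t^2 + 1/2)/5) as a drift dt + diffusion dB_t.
d(-6*log(B_t^2 + 1/2)/5) = (12*(2*B_t^2 - 1)/(5*(2*B_t^2 + 1)^2)) dt + (-24*B_t/(10*B_t^2 + 5)) dB_t

Itô's formula for f(B_t) gives d f(B_t) = f'(B_t) dB_t + (1/2) f''(B_t) dt. Compute derivatives of f(x) = -6*log(x^2 + 1/2)/5:
  f'(x)  = -24*x/(10*x^2 + 5)
  f''(x) = 24*(2*x^2 - 1)/(5*(2*x^2 + 1)^2)
Substitute x = B_t and multiply the f'' term by 1/2:
  drift     = (1/2) * (24*(2*x^2 - 1)/(5*(2*x^2 + 1)^2)) evaluated at B_t = 12*(2*B_t^2 - 1)/(5*(2*B_t^2 + 1)^2)
  diffusion = (-24*x/(10*x^2 + 5)) evaluated at B_t = -24*B_t/(10*B_t^2 + 5)
Therefore d(-6*log(B_t^2 + 1/2)/5) = (12*(2*B_t^2 - 1)/(5*(2*B_t^2 + 1)^2)) dt + (-24*B_t/(10*B_t^2 + 5)) dB_t.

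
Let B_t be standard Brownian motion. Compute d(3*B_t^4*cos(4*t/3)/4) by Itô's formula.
d(3*B_t^4*cos(4*t/3)/4) = (B_t^2*(-B_t^2*sin(4*t/3) + 9*cos(4*t/3)/2)) dt + (3*B_t^3*cos(4*t/3)) dB_t

Itô's formula for f(t, x): d f(t, B_t) = (f_t + (1/2) f_xx) dt + f_x dB_t. Compute partials of f(t, x) = 3*x^4*cos(4*t/3)/4:
  f_t(t,x)  = -x^4*sin(4*t/3)
  f_x(t,x)  = 3*x^3*cos(4*t/3)
  f_xx(t,x) = 9*x^2*cos(4*t/3)
Assemble drift = f_t + (1/2) f_xx = x^2*(-x^2*sin(4*t/3) + 9*cos(4*t/3)/2) and diffusion = f_x = 3*x^3*cos(4*t/3). Substituting x = B_t:
  d(3*B_t^4*cos(4*t/3)/4) = (B_t^2*(-B_t^2*sin(4*t/3) + 9*cos(4*t/3)/2)) dt + (3*B_t^3*cos(4*t/3)) dB_t.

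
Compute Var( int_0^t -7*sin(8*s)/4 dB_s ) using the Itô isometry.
Var = 49*t/32 - 49*sin(8*t)*cos(8*t)/256

The Itô integral of a deterministic integrand f(s) has mean 0 because each increment f(s) * (B_{s+ds} - B_s) has mean 0. By the Itô isometry:
  Var( int_0^t f(s) dB_s ) = E[ (int_0^t f(s) dB_s)^2 ] = int_0^t f(s)^2 ds.
Here f(s) = -7*sin(8*s)/4, so f(s)^2 = 49*sin(8*s)^2/16. Integrate:
  int_0^t (49*sin(8*s)^2/16) ds = 49*t/32 - 49*sin(8*t)*cos(8*t)/256.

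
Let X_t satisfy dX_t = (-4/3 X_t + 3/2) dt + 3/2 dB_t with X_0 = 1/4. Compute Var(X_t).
Var(X_t) = 27/32 - 27*exp(-8*t/3)/32

The variance V(t) = Var(X_t) satisfies V'(t) = 2 a V(t) + c^2 with V(0) = 0 (drift coefficient is linear in X, diffusion is constant). With a = -4/3, c = 3/2, the solution is
  V(t) = (c^2 / (2 a)) * (exp(2 a t) - 1)
       = ((3/2)^2 / (2*(-4/3))) * (exp((-8/3) t) - 1)
       = 27/32 - 27*exp(-8*t/3)/32.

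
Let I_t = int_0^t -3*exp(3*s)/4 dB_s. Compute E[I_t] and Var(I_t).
E[I_t] = 0; Var(I_t) = 3*exp(6*t)/32 - 3/32

The Itô integral of a deterministic integrand f(s) has mean 0 because each increment f(s) * (B_{s+ds} - B_s) has mean 0. By the Itô isometry:
  Var( int_0^t f(s) dB_s ) = E[ (int_0^t f(s) dB_s)^2 ] = int_0^t f(s)^2 ds.
Here f(s) = -3*exp(3*s)/4, so f(s)^2 = 9*exp(6*s)/16. Integrate:
  int_0^t (9*exp(6*s)/16) ds = 3*exp(6*t)/32 - 3/32.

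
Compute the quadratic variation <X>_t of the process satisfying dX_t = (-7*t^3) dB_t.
<X>_t = 7*t^7

For an Itô process dX_t = a(t) dt + b(t) dB_t, the quadratic variation is <X>_t = int_0^t b(s)^2 ds (the drift term does not contribute). Here b(s) = -7*s^3, so
  b(s)^2 = 49*s^6.
Integrating from 0 to t:
  <X>_t = int_0^t (49*s^6) ds = 7*t^7.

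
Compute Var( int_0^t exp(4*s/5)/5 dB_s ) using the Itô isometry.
Var = exp(8*t/5)/40 - 1/40

The Itô integral of a deterministic integrand f(s) has mean 0 because each increment f(s) * (B_{s+ds} - B_s) has mean 0. By the Itô isometry:
  Var( int_0^t f(s) dB_s ) = E[ (int_0^t f(s) dB_s)^2 ] = int_0^t f(s)^2 ds.
Here f(s) = exp(4*s/5)/5, so f(s)^2 = exp(8*s/5)/25. Integrate:
  int_0^t (exp(8*s/5)/25) ds = exp(8*t/5)/40 - 1/40.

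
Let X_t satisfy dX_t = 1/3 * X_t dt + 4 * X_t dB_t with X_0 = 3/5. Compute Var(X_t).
Var(X_t) = 9*(exp(16*t) - 1)*exp(2*t/3)/25

For GBM dX = mu X dt + sigma X dB with X_0 = x_0, apply Itô to Y = log X: dY = (mu - sigma^2/2) dt + sigma dB, so Y_t = log(x_0) + (mu - sigma^2/2) t + sigma B_t and hence X_t = x_0 * exp((mu - sigma^2/2) t + sigma B_t).
With mu = 1/3, sigma = 4, x_0 = 3/5, this gives:
  X_t = 3/5 * exp((-23/3) * t + (4) * B_t).
Since sigma*B_t ~ Normal(0, sigma^2 t), E[exp(sigma*B_t)] = exp(sigma^2 t / 2); so E[X_t] = x_0 * exp((mu - sigma^2/2) t) * exp(sigma^2 t / 2) = x_0 * exp(mu t) = 3*exp(t/3)/5.
Var(X_t) = E[X_t^2] - (E[X_t])^2 = x_0^2 * exp(2 mu t) * (exp(sigma^2 t) - 1) = 9*(exp(16*t) - 1)*exp(2*t/3)/25.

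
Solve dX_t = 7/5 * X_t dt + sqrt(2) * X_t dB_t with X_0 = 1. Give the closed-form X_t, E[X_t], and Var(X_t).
X_t = 1 * exp((2/5) t + (sqrt(2)) B_t); E[X_t] = exp(7*t/5); Var(X_t) = (exp(2*t) - 1)*exp(14*t/5)

For GBM dX = mu X dt + sigma X dB with X_0 = x_0, apply Itô to Y = log X: dY = (mu - sigma^2/2) dt + sigma dB, so Y_t = log(x_0) + (mu - sigma^2/2) t + sigma B_t and hence X_t = x_0 * exp((mu - sigma^2/2) t + sigma B_t).
With mu = 7/5, sigma = sqrt(2), x_0 = 1, this gives:
  X_t = 1 * exp((2/5) * t + (sqrt(2)) * B_t).
Since sigma*B_t ~ Normal(0, sigma^2 t), E[exp(sigma*B_t)] = exp(sigma^2 t / 2); so E[X_t] = x_0 * exp((mu - sigma^2/2) t) * exp(sigma^2 t / 2) = x_0 * exp(mu t) = exp(7*t/5).
Var(X_t) = E[X_t^2] - (E[X_t])^2 = x_0^2 * exp(2 mu t) * (exp(sigma^2 t) - 1) = (exp(2*t) - 1)*exp(14*t/5).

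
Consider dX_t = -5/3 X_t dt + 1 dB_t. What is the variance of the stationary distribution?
lim Var(X_t) = 3/10

The OU SDE dX = -theta X dt + sigma dB admits the integrating factor exp(theta t): d(exp(theta t) X_t) = sigma exp(theta t) dB_t. Integrating from 0 to t gives X_t = x_0 * exp(-theta t) + sigma * int_0^t exp(-theta (t-s)) dB_s for any initial x_0. The Itô integral has variance (by the Itô isometry) sigma^2 * int_0^t exp(-2 theta (t - s)) ds = sigma^2 * (1 - exp(-2 theta t)) / (2 theta), independent of x_0.
With theta = 5/3, sigma = 1:
  Var(X_t) = (1)^2 * (1 - exp(-2*5/3 t)) / (2 * 5/3) = 3/10 - 3*exp(-10*t/3)/10.
As t -> infinity, exp(-2*5/3 t) -> 0, so the stationary variance is sigma^2 / (2 theta) = 3/10.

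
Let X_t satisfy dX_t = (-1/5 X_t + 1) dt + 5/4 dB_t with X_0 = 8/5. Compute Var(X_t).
Var(X_t) = 125/32 - 125*exp(-2*t/5)/32

The variance V(t) = Var(X_t) satisfies V'(t) = 2 a V(t) + c^2 with V(0) = 0 (drift coefficient is linear in X, diffusion is constant). With a = -1/5, c = 5/4, the solution is
  V(t) = (c^2 / (2 a)) * (exp(2 a t) - 1)
       = ((5/4)^2 / (2*(-1/5))) * (exp((-2/5) t) - 1)
       = 125/32 - 125*exp(-2*t/5)/32.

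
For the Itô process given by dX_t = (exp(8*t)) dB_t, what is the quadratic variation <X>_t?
<X>_t = exp(16*t)/16 - 1/16

For an Itô process dX_t = a(t) dt + b(t) dB_t, the quadratic variation is <X>_t = int_0^t b(s)^2 ds (the drift term does not contribute). Here b(s) = exp(8*s), so
  b(s)^2 = exp(16*s).
Integrating from 0 to t:
  <X>_t = int_0^t (exp(16*s)) ds = exp(16*t)/16 - 1/16.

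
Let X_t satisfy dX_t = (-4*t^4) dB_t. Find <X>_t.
<X>_t = 16*t^9/9

For an Itô process dX_t = a(t) dt + b(t) dB_t, the quadratic variation is <X>_t = int_0^t b(s)^2 ds (the drift term does not contribute). Here b(s) = -4*s^4, so
  b(s)^2 = 16*s^8.
Integrating from 0 to t:
  <X>_t = int_0^t (16*s^8) ds = 16*t^9/9.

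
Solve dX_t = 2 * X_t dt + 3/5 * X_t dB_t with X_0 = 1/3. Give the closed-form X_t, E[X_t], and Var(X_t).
X_t = 1/3 * exp((91/50) t + (3/5) B_t); E[X_t] = exp(2*t)/3; Var(X_t) = (exp(9*t/25) - 1)*exp(4*t)/9

For GBM dX = mu X dt + sigma X dB with X_0 = x_0, apply Itô to Y = log X: dY = (mu - sigma^2/2) dt + sigma dB, so Y_t = log(x_0) + (mu - sigma^2/2) t + sigma B_t and hence X_t = x_0 * exp((mu - sigma^2/2) t + sigma B_t).
With mu = 2, sigma = 3/5, x_0 = 1/3, this gives:
  X_t = 1/3 * exp((91/50) * t + (3/5) * B_t).
Since sigma*B_t ~ Normal(0, sigma^2 t), E[exp(sigma*B_t)] = exp(sigma^2 t / 2); so E[X_t] = x_0 * exp((mu - sigma^2/2) t) * exp(sigma^2 t / 2) = x_0 * exp(mu t) = exp(2*t)/3.
Var(X_t) = E[X_t^2] - (E[X_t])^2 = x_0^2 * exp(2 mu t) * (exp(sigma^2 t) - 1) = (exp(9*t/25) - 1)*exp(4*t)/9.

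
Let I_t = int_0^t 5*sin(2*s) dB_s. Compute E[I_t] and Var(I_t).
E[I_t] = 0; Var(I_t) = 25*t/2 - 25*sin(4*t)/8

The Itô integral of a deterministic integrand f(s) has mean 0 because each increment f(s) * (B_{s+ds} - B_s) has mean 0. By the Itô isometry:
  Var( int_0^t f(s) dB_s ) = E[ (int_0^t f(s) dB_s)^2 ] = int_0^t f(s)^2 ds.
Here f(s) = 5*sin(2*s), so f(s)^2 = 25*sin(2*s)^2. Integrate:
  int_0^t (25*sin(2*s)^2) ds = 25*t/2 - 25*sin(4*t)/8.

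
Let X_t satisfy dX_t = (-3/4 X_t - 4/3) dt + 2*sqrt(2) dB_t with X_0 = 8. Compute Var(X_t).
Var(X_t) = 16/3 - 16*exp(-3*t/2)/3

The variance V(t) = Var(X_t) satisfies V'(t) = 2 a V(t) + c^2 with V(0) = 0 (drift coefficient is linear in X, diffusion is constant). With a = -3/4, c = 2*sqrt(2), the solution is
  V(t) = (c^2 / (2 a)) * (exp(2 a t) - 1)
       = ((2*sqrt(2))^2 / (2*(-3/4))) * (exp((-3/2) t) - 1)
       = 16/3 - 16*exp(-3*t/2)/3.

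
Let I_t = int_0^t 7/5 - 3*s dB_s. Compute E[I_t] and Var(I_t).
E[I_t] = 0; Var(I_t) = t*(75*t^2 - 105*t + 49)/25

The Itô integral of a deterministic integrand f(s) has mean 0 because each increment f(s) * (B_{s+ds} - B_s) has mean 0. By the Itô isometry:
  Var( int_0^t f(s) dB_s ) = E[ (int_0^t f(s) dB_s)^2 ] = int_0^t f(s)^2 ds.
Here f(s) = 7/5 - 3*s, so f(s)^2 = (15*s - 7)^2/25. Integrate:
  int_0^t ((15*s - 7)^2/25) ds = t*(75*t^2 - 105*t + 49)/25.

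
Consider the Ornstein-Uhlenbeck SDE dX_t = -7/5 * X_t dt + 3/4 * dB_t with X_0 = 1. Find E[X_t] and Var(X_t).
E[X_t] = exp(-7*t/5); Var(X_t) = 45/224 - 45*exp(-14*t/5)/224

The OU SDE dX = -theta X dt + sigma dB admits the integrating factor exp(theta t): d(exp(theta t) X_t) = sigma exp(theta t) dB_t. Integrating from 0 to t:
  X_t = x_0 * exp(-theta t) + sigma * int_0^t exp(-theta (t-s)) dB_s.
The Itô integral has mean 0 and (by the Itô isometry) variance sigma^2 * int_0^t exp(-2 theta (t - s)) ds = sigma^2 * (1 - exp(-2 theta t)) / (2 theta).
With theta = 7/5, sigma = 3/4, x_0 = 1:
  E[X_t] = 1 * exp(-7/5 t) = exp(-7*t/5)
  Var(X_t) = (3/4)^2 * (1 - exp(-2*7/5 t)) / (2 * 7/5) = 45/224 - 45*exp(-14*t/5)/224.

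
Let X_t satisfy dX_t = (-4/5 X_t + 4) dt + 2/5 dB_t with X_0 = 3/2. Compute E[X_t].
E[X_t] = 5 - 7*exp(-4*t/5)/2

Taking expectations and using E[dB_t] = 0, the mean m(t) = E[X_t] satisfies the ODE m'(t) = a m(t) + b with m(0) = x_0. With a = -4/5, b = 4, x_0 = 3/2, the solution is
  m(t) = x_0 * exp(a t) + (b/a) * (exp(a t) - 1)
       = (3/2) * exp((-4/5) t) + (4/(-4/5)) * (exp((-4/5) t) - 1)
       = 5 - 7*exp(-4*t/5)/2.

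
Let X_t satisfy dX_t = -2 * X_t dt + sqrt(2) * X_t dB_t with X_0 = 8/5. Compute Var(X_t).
Var(X_t) = (64*exp(2*t) - 64)*exp(-4*t)/25

For GBM dX = mu X dt + sigma X dB with X_0 = x_0, apply Itô to Y = log X: dY = (mu - sigma^2/2) dt + sigma dB, so Y_t = log(x_0) + (mu - sigma^2/2) t + sigma B_t and hence X_t = x_0 * exp((mu - sigma^2/2) t + sigma B_t).
With mu = -2, sigma = sqrt(2), x_0 = 8/5, this gives:
  X_t = 8/5 * exp((-3) * t + (sqrt(2)) * B_t).
Since sigma*B_t ~ Normal(0, sigma^2 t), E[exp(sigma*B_t)] = exp(sigma^2 t / 2); so E[X_t] = x_0 * exp((mu - sigma^2/2) t) * exp(sigma^2 t / 2) = x_0 * exp(mu t) = 8*exp(-2*t)/5.
Var(X_t) = E[X_t^2] - (E[X_t])^2 = x_0^2 * exp(2 mu t) * (exp(sigma^2 t) - 1) = (64*exp(2*t) - 64)*exp(-4*t)/25.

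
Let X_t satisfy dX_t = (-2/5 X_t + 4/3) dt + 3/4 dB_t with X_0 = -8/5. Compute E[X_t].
E[X_t] = 10/3 - 74*exp(-2*t/5)/15

Taking expectations and using E[dB_t] = 0, the mean m(t) = E[X_t] satisfies the ODE m'(t) = a m(t) + b with m(0) = x_0. With a = -2/5, b = 4/3, x_0 = -8/5, the solution is
  m(t) = x_0 * exp(a t) + (b/a) * (exp(a t) - 1)
       = (-8/5) * exp((-2/5) t) + ((4/3)/(-2/5)) * (exp((-2/5) t) - 1)
       = 10/3 - 74*exp(-2*t/5)/15.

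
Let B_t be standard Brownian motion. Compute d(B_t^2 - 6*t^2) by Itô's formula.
d(B_t^2 - 6*t^2) = (1 - 12*t) dt + (2*B_t) dB_t

Itô's formula for f(t, x): d f(t, B_t) = (f_t + (1/2) f_xx) dt + f_x dB_t. Compute partials of f(t, x) = -6*t^2 + x^2:
  f_t(t,x)  = -12*t
  f_x(t,x)  = 2*x
  f_xx(t,x) = 2
Assemble drift = f_t + (1/2) f_xx = 1 - 12*t and diffusion = f_x = 2*x. Substituting x = B_t:
  d(B_t^2 - 6*t^2) = (1 - 12*t) dt + (2*B_t) dB_t.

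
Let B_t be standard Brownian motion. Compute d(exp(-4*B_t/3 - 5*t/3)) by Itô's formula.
d(exp(-4*B_t/3 - 5*t/3)) = (-7*exp(-4*B_t/3 - 5*t/3)/9) dt + (-4*exp(-4*B_t/3 - 5*t/3)/3) dB_t

Itô's formula for f(t, x): d f(t, B_t) = (f_t + (1/2) f_xx) dt + f_x dB_t. Compute partials of f(t, x) = exp(-5*t/3 - 4*x/3):
  f_t(t,x)  = -5*exp(-5*t/3 - 4*x/3)/3
  f_x(t,x)  = -4*exp(-5*t/3 - 4*x/3)/3
  f_xx(t,x) = 16*exp(-5*t/3 - 4*x/3)/9
Assemble drift = f_t + (1/2) f_xx = -7*exp(-5*t/3 - 4*x/3)/9 and diffusion = f_x = -4*exp(-5*t/3 - 4*x/3)/3. Substituting x = B_t:
  d(exp(-4*B_t/3 - 5*t/3)) = (-7*exp(-4*B_t/3 - 5*t/3)/9) dt + (-4*exp(-4*B_t/3 - 5*t/3)/3) dB_t.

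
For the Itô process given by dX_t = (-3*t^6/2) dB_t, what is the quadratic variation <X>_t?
<X>_t = 9*t^13/52

For an Itô process dX_t = a(t) dt + b(t) dB_t, the quadratic variation is <X>_t = int_0^t b(s)^2 ds (the drift term does not contribute). Here b(s) = -3*s^6/2, so
  b(s)^2 = 9*s^12/4.
Integrating from 0 to t:
  <X>_t = int_0^t (9*s^12/4) ds = 9*t^13/52.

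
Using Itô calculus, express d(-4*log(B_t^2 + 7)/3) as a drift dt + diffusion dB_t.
d(-4*log(B_t^2 + 7)/3) = (4*(B_t^2 - 7)/(3*(B_t^2 + 7)^2)) dt + (-8*B_t/(3*B_t^2 + 21)) dB_t

Itô's formula for f(B_t) gives d f(B_t) = f'(B_t) dB_t + (1/2) f''(B_t) dt. Compute derivatives of f(x) = -4*log(x^2 + 7)/3:
  f'(x)  = -8*x/(3*x^2 + 21)
  f''(x) = 8*(x^2 - 7)/(3*(x^2 + 7)^2)
Substitute x = B_t and multiply the f'' term by 1/2:
  drift     = (1/2) * (8*(x^2 - 7)/(3*(x^2 + 7)^2)) evaluated at B_t = 4*(B_t^2 - 7)/(3*(B_t^2 + 7)^2)
  diffusion = (-8*x/(3*x^2 + 21)) evaluated at B_t = -8*B_t/(3*B_t^2 + 21)
Therefore d(-4*log(B_t^2 + 7)/3) = (4*(B_t^2 - 7)/(3*(B_t^2 + 7)^2)) dt + (-8*B_t/(3*B_t^2 + 21)) dB_t.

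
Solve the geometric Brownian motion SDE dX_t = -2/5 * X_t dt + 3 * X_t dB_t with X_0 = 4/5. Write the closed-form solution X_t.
X_t = 4/5 * exp((-49/10) * t + (3) * B_t)

For GBM dX = mu X dt + sigma X dB with X_0 = x_0, apply Itô to Y = log X: dY = (mu - sigma^2/2) dt + sigma dB, so Y_t = log(x_0) + (mu - sigma^2/2) t + sigma B_t and hence X_t = x_0 * exp((mu - sigma^2/2) t + sigma B_t).
With mu = -2/5, sigma = 3, x_0 = 4/5, this gives:
  X_t = 4/5 * exp((-49/10) * t + (3) * B_t).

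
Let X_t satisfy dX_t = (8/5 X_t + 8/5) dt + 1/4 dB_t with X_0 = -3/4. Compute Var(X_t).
Var(X_t) = 5*exp(16*t/5)/256 - 5/256

The variance V(t) = Var(X_t) satisfies V'(t) = 2 a V(t) + c^2 with V(0) = 0 (drift coefficient is linear in X, diffusion is constant). With a = 8/5, c = 1/4, the solution is
  V(t) = (c^2 / (2 a)) * (exp(2 a t) - 1)
       = ((1/4)^2 / (2*(8/5))) * (exp((16/5) t) - 1)
       = 5*exp(16*t/5)/256 - 5/256.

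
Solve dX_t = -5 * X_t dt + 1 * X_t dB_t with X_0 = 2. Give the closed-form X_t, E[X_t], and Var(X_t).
X_t = 2 * exp((-11/2) t + (1) B_t); E[X_t] = 2*exp(-5*t); Var(X_t) = (4*exp(t) - 4)*exp(-10*t)

For GBM dX = mu X dt + sigma X dB with X_0 = x_0, apply Itô to Y = log X: dY = (mu - sigma^2/2) dt + sigma dB, so Y_t = log(x_0) + (mu - sigma^2/2) t + sigma B_t and hence X_t = x_0 * exp((mu - sigma^2/2) t + sigma B_t).
With mu = -5, sigma = 1, x_0 = 2, this gives:
  X_t = 2 * exp((-11/2) * t + (1) * B_t).
Since sigma*B_t ~ Normal(0, sigma^2 t), E[exp(sigma*B_t)] = exp(sigma^2 t / 2); so E[X_t] = x_0 * exp((mu - sigma^2/2) t) * exp(sigma^2 t / 2) = x_0 * exp(mu t) = 2*exp(-5*t).
Var(X_t) = E[X_t^2] - (E[X_t])^2 = x_0^2 * exp(2 mu t) * (exp(sigma^2 t) - 1) = (4*exp(t) - 4)*exp(-10*t).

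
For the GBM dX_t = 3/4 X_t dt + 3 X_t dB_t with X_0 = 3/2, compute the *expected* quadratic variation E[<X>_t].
E[<X>_t] = 27*exp(21*t/2)/14 - 27/14

<X>_t = int_0^t (3 * X_s)^2 ds. Taking expectation inside the integral: E[<X>_t] = 3^2 * int_0^t E[X_s^2] ds. For GBM, E[X_s^2] = x_0^2 * exp((2 mu + sigma^2) s). Integrating:
  E[<X>_t] = 3^2 * (3/2)^2 * (exp((2*(3/4) + 3^2) t) - 1) / (2*(3/4) + 3^2)
           = 3^2 * (3/2)^2 * (exp((21/2) t) - 1) / (21/2) = 27*exp(21*t/2)/14 - 27/14.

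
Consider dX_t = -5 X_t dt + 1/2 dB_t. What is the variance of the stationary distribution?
lim Var(X_t) = 1/40

The OU SDE dX = -theta X dt + sigma dB admits the integrating factor exp(theta t): d(exp(theta t) X_t) = sigma exp(theta t) dB_t. Integrating from 0 to t gives X_t = x_0 * exp(-theta t) + sigma * int_0^t exp(-theta (t-s)) dB_s for any initial x_0. The Itô integral has variance (by the Itô isometry) sigma^2 * int_0^t exp(-2 theta (t - s)) ds = sigma^2 * (1 - exp(-2 theta t)) / (2 theta), independent of x_0.
With theta = 5, sigma = 1/2:
  Var(X_t) = (1/2)^2 * (1 - exp(-2*5 t)) / (2 * 5) = 1/40 - exp(-10*t)/40.
As t -> infinity, exp(-2*5 t) -> 0, so the stationary variance is sigma^2 / (2 theta) = 1/40.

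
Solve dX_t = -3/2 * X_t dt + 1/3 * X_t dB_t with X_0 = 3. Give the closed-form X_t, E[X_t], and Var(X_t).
X_t = 3 * exp((-14/9) t + (1/3) B_t); E[X_t] = 3*exp(-3*t/2); Var(X_t) = (9*exp(t/9) - 9)*exp(-3*t)

For GBM dX = mu X dt + sigma X dB with X_0 = x_0, apply Itô to Y = log X: dY = (mu - sigma^2/2) dt + sigma dB, so Y_t = log(x_0) + (mu - sigma^2/2) t + sigma B_t and hence X_t = x_0 * exp((mu - sigma^2/2) t + sigma B_t).
With mu = -3/2, sigma = 1/3, x_0 = 3, this gives:
  X_t = 3 * exp((-14/9) * t + (1/3) * B_t).
Since sigma*B_t ~ Normal(0, sigma^2 t), E[exp(sigma*B_t)] = exp(sigma^2 t / 2); so E[X_t] = x_0 * exp((mu - sigma^2/2) t) * exp(sigma^2 t / 2) = x_0 * exp(mu t) = 3*exp(-3*t/2).
Var(X_t) = E[X_t^2] - (E[X_t])^2 = x_0^2 * exp(2 mu t) * (exp(sigma^2 t) - 1) = (9*exp(t/9) - 9)*exp(-3*t).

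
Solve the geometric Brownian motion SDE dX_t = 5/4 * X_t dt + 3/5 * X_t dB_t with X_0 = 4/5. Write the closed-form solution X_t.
X_t = 4/5 * exp((107/100) * t + (3/5) * B_t)

For GBM dX = mu X dt + sigma X dB with X_0 = x_0, apply Itô to Y = log X: dY = (mu - sigma^2/2) dt + sigma dB, so Y_t = log(x_0) + (mu - sigma^2/2) t + sigma B_t and hence X_t = x_0 * exp((mu - sigma^2/2) t + sigma B_t).
With mu = 5/4, sigma = 3/5, x_0 = 4/5, this gives:
  X_t = 4/5 * exp((107/100) * t + (3/5) * B_t).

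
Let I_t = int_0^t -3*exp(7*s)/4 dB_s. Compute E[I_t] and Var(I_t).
E[I_t] = 0; Var(I_t) = 9*exp(14*t)/224 - 9/224

The Itô integral of a deterministic integrand f(s) has mean 0 because each increment f(s) * (B_{s+ds} - B_s) has mean 0. By the Itô isometry:
  Var( int_0^t f(s) dB_s ) = E[ (int_0^t f(s) dB_s)^2 ] = int_0^t f(s)^2 ds.
Here f(s) = -3*exp(7*s)/4, so f(s)^2 = 9*exp(14*s)/16. Integrate:
  int_0^t (9*exp(14*s)/16) ds = 9*exp(14*t)/224 - 9/224.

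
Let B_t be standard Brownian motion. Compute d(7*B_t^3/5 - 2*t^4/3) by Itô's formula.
d(7*B_t^3/5 - 2*t^4/3) = (21*B_t/5 - 8*t^3/3) dt + (21*B_t^2/5) dB_t

Itô's formula for f(t, x): d f(t, B_t) = (f_t + (1/2) f_xx) dt + f_x dB_t. Compute partials of f(t, x) = -2*t^4/3 + 7*x^3/5:
  f_t(t,x)  = -8*t^3/3
  f_x(t,x)  = 21*x^2/5
  f_xx(t,x) = 42*x/5
Assemble drift = f_t + (1/2) f_xx = -8*t^3/3 + 21*x/5 and diffusion = f_x = 21*x^2/5. Substituting x = B_t:
  d(7*B_t^3/5 - 2*t^4/3) = (21*B_t/5 - 8*t^3/3) dt + (21*B_t^2/5) dB_t.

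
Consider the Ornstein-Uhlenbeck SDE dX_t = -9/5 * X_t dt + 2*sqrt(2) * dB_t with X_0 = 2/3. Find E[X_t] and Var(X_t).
E[X_t] = 2*exp(-9*t/5)/3; Var(X_t) = 20/9 - 20*exp(-18*t/5)/9

The OU SDE dX = -theta X dt + sigma dB admits the integrating factor exp(theta t): d(exp(theta t) X_t) = sigma exp(theta t) dB_t. Integrating from 0 to t:
  X_t = x_0 * exp(-theta t) + sigma * int_0^t exp(-theta (t-s)) dB_s.
The Itô integral has mean 0 and (by the Itô isometry) variance sigma^2 * int_0^t exp(-2 theta (t - s)) ds = sigma^2 * (1 - exp(-2 theta t)) / (2 theta).
With theta = 9/5, sigma = 2*sqrt(2), x_0 = 2/3:
  E[X_t] = 2/3 * exp(-9/5 t) = 2*exp(-9*t/5)/3
  Var(X_t) = (2*sqrt(2))^2 * (1 - exp(-2*9/5 t)) / (2 * 9/5) = 20/9 - 20*exp(-18*t/5)/9.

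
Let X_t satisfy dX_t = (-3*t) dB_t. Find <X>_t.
<X>_t = 3*t^3

For an Itô process dX_t = a(t) dt + b(t) dB_t, the quadratic variation is <X>_t = int_0^t b(s)^2 ds (the drift term does not contribute). Here b(s) = -3*s, so
  b(s)^2 = 9*s^2.
Integrating from 0 to t:
  <X>_t = int_0^t (9*s^2) ds = 3*t^3.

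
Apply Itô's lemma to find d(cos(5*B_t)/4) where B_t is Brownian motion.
d(cos(5*B_t)/4) = (-25*cos(5*B_t)/8) dt + (-5*sin(5*B_t)/4) dB_t

Itô's formula for f(B_t) gives d f(B_t) = f'(B_t) dB_t + (1/2) f''(B_t) dt. Compute derivatives of f(x) = cos(5*x)/4:
  f'(x)  = -5*sin(5*x)/4
  f''(x) = -25*cos(5*x)/4
Substitute x = B_t and multiply the f'' term by 1/2:
  drift     = (1/2) * (-25*cos(5*x)/4) evaluated at B_t = -25*cos(5*B_t)/8
  diffusion = (-5*sin(5*x)/4) evaluated at B_t = -5*sin(5*B_t)/4
Therefore d(cos(5*B_t)/4) = (-25*cos(5*B_t)/8) dt + (-5*sin(5*B_t)/4) dB_t.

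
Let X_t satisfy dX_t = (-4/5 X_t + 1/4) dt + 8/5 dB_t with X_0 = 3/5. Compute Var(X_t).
Var(X_t) = 8/5 - 8*exp(-8*t/5)/5

The variance V(t) = Var(X_t) satisfies V'(t) = 2 a V(t) + c^2 with V(0) = 0 (drift coefficient is linear in X, diffusion is constant). With a = -4/5, c = 8/5, the solution is
  V(t) = (c^2 / (2 a)) * (exp(2 a t) - 1)
       = ((8/5)^2 / (2*(-4/5))) * (exp((-8/5) t) - 1)
       = 8/5 - 8*exp(-8*t/5)/5.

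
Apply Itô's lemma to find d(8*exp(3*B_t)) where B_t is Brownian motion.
d(8*exp(3*B_t)) = (36*exp(3*B_t)) dt + (24*exp(3*B_t)) dB_t

Itô's formula for f(B_t) gives d f(B_t) = f'(B_t) dB_t + (1/2) f''(B_t) dt. Compute derivatives of f(x) = 8*exp(3*x):
  f'(x)  = 24*exp(3*x)
  f''(x) = 72*exp(3*x)
Substitute x = B_t and multiply the f'' term by 1/2:
  drift     = (1/2) * (72*exp(3*x)) evaluated at B_t = 36*exp(3*B_t)
  diffusion = (24*exp(3*x)) evaluated at B_t = 24*exp(3*B_t)
Therefore d(8*exp(3*B_t)) = (36*exp(3*B_t)) dt + (24*exp(3*B_t)) dB_t.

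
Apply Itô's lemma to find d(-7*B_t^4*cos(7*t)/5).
d(-7*B_t^4*cos(7*t)/5) = (7*B_t^2*(7*B_t^2*sin(7*t) - 6*cos(7*t))/5) dt + (-28*B_t^3*cos(7*t)/5) dB_t

Itô's formula for f(t, x): d f(t, B_t) = (f_t + (1/2) f_xx) dt + f_x dB_t. Compute partials of f(t, x) = -7*x^4*cos(7*t)/5:
  f_t(t,x)  = 49*x^4*sin(7*t)/5
  f_x(t,x)  = -28*x^3*cos(7*t)/5
  f_xx(t,x) = -84*x^2*cos(7*t)/5
Assemble drift = f_t + (1/2) f_xx = 7*x^2*(7*x^2*sin(7*t) - 6*cos(7*t))/5 and diffusion = f_x = -28*x^3*cos(7*t)/5. Substituting x = B_t:
  d(-7*B_t^4*cos(7*t)/5) = (7*B_t^2*(7*B_t^2*sin(7*t) - 6*cos(7*t))/5) dt + (-28*B_t^3*cos(7*t)/5) dB_t.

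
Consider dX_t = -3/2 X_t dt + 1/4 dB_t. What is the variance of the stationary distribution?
lim Var(X_t) = 1/48

The OU SDE dX = -theta X dt + sigma dB admits the integrating factor exp(theta t): d(exp(theta t) X_t) = sigma exp(theta t) dB_t. Integrating from 0 to t gives X_t = x_0 * exp(-theta t) + sigma * int_0^t exp(-theta (t-s)) dB_s for any initial x_0. The Itô integral has variance (by the Itô isometry) sigma^2 * int_0^t exp(-2 theta (t - s)) ds = sigma^2 * (1 - exp(-2 theta t)) / (2 theta), independent of x_0.
With theta = 3/2, sigma = 1/4:
  Var(X_t) = (1/4)^2 * (1 - exp(-2*3/2 t)) / (2 * 3/2) = 1/48 - exp(-3*t)/48.
As t -> infinity, exp(-2*3/2 t) -> 0, so the stationary variance is sigma^2 / (2 theta) = 1/48.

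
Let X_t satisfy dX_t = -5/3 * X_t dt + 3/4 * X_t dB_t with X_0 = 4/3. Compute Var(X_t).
Var(X_t) = (16*exp(9*t/16) - 16)*exp(-10*t/3)/9

For GBM dX = mu X dt + sigma X dB with X_0 = x_0, apply Itô to Y = log X: dY = (mu - sigma^2/2) dt + sigma dB, so Y_t = log(x_0) + (mu - sigma^2/2) t + sigma B_t and hence X_t = x_0 * exp((mu - sigma^2/2) t + sigma B_t).
With mu = -5/3, sigma = 3/4, x_0 = 4/3, this gives:
  X_t = 4/3 * exp((-187/96) * t + (3/4) * B_t).
Since sigma*B_t ~ Normal(0, sigma^2 t), E[exp(sigma*B_t)] = exp(sigma^2 t / 2); so E[X_t] = x_0 * exp((mu - sigma^2/2) t) * exp(sigma^2 t / 2) = x_0 * exp(mu t) = 4*exp(-5*t/3)/3.
Var(X_t) = E[X_t^2] - (E[X_t])^2 = x_0^2 * exp(2 mu t) * (exp(sigma^2 t) - 1) = (16*exp(9*t/16) - 16)*exp(-10*t/3)/9.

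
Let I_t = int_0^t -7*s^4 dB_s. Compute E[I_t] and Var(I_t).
E[I_t] = 0; Var(I_t) = 49*t^9/9

The Itô integral of a deterministic integrand f(s) has mean 0 because each increment f(s) * (B_{s+ds} - B_s) has mean 0. By the Itô isometry:
  Var( int_0^t f(s) dB_s ) = E[ (int_0^t f(s) dB_s)^2 ] = int_0^t f(s)^2 ds.
Here f(s) = -7*s^4, so f(s)^2 = 49*s^8. Integrate:
  int_0^t (49*s^8) ds = 49*t^9/9.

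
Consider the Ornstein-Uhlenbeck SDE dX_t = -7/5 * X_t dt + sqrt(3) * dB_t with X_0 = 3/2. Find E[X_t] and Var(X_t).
E[X_t] = 3*exp(-7*t/5)/2; Var(X_t) = 15/14 - 15*exp(-14*t/5)/14

The OU SDE dX = -theta X dt + sigma dB admits the integrating factor exp(theta t): d(exp(theta t) X_t) = sigma exp(theta t) dB_t. Integrating from 0 to t:
  X_t = x_0 * exp(-theta t) + sigma * int_0^t exp(-theta (t-s)) dB_s.
The Itô integral has mean 0 and (by the Itô isometry) variance sigma^2 * int_0^t exp(-2 theta (t - s)) ds = sigma^2 * (1 - exp(-2 theta t)) / (2 theta).
With theta = 7/5, sigma = sqrt(3), x_0 = 3/2:
  E[X_t] = 3/2 * exp(-7/5 t) = 3*exp(-7*t/5)/2
  Var(X_t) = (sqrt(3))^2 * (1 - exp(-2*7/5 t)) / (2 * 7/5) = 15/14 - 15*exp(-14*t/5)/14.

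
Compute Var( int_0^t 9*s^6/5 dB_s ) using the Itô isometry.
Var = 81*t^13/325

The Itô integral of a deterministic integrand f(s) has mean 0 because each increment f(s) * (B_{s+ds} - B_s) has mean 0. By the Itô isometry:
  Var( int_0^t f(s) dB_s ) = E[ (int_0^t f(s) dB_s)^2 ] = int_0^t f(s)^2 ds.
Here f(s) = 9*s^6/5, so f(s)^2 = 81*s^12/25. Integrate:
  int_0^t (81*s^12/25) ds = 81*t^13/325.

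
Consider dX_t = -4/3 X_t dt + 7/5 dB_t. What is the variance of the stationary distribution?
lim Var(X_t) = 147/200

The OU SDE dX = -theta X dt + sigma dB admits the integrating factor exp(theta t): d(exp(theta t) X_t) = sigma exp(theta t) dB_t. Integrating from 0 to t gives X_t = x_0 * exp(-theta t) + sigma * int_0^t exp(-theta (t-s)) dB_s for any initial x_0. The Itô integral has variance (by the Itô isometry) sigma^2 * int_0^t exp(-2 theta (t - s)) ds = sigma^2 * (1 - exp(-2 theta t)) / (2 theta), independent of x_0.
With theta = 4/3, sigma = 7/5:
  Var(X_t) = (7/5)^2 * (1 - exp(-2*4/3 t)) / (2 * 4/3) = 147/200 - 147*exp(-8*t/3)/200.
As t -> infinity, exp(-2*4/3 t) -> 0, so the stationary variance is sigma^2 / (2 theta) = 147/200.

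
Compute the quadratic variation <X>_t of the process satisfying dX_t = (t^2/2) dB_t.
<X>_t = t^5/20

For an Itô process dX_t = a(t) dt + b(t) dB_t, the quadratic variation is <X>_t = int_0^t b(s)^2 ds (the drift term does not contribute). Here b(s) = s^2/2, so
  b(s)^2 = s^4/4.
Integrating from 0 to t:
  <X>_t = int_0^t (s^4/4) ds = t^5/20.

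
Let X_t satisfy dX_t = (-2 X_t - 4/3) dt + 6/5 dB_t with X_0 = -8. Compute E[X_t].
E[X_t] = -2/3 - 22*exp(-2*t)/3

Taking expectations and using E[dB_t] = 0, the mean m(t) = E[X_t] satisfies the ODE m'(t) = a m(t) + b with m(0) = x_0. With a = -2, b = -4/3, x_0 = -8, the solution is
  m(t) = x_0 * exp(a t) + (b/a) * (exp(a t) - 1)
       = (-8) * exp((-2) t) + ((-4/3)/(-2)) * (exp((-2) t) - 1)
       = -2/3 - 22*exp(-2*t)/3.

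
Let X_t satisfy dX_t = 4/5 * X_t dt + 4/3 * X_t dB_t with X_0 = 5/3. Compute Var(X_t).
Var(X_t) = 25*(exp(16*t/9) - 1)*exp(8*t/5)/9

For GBM dX = mu X dt + sigma X dB with X_0 = x_0, apply Itô to Y = log X: dY = (mu - sigma^2/2) dt + sigma dB, so Y_t = log(x_0) + (mu - sigma^2/2) t + sigma B_t and hence X_t = x_0 * exp((mu - sigma^2/2) t + sigma B_t).
With mu = 4/5, sigma = 4/3, x_0 = 5/3, this gives:
  X_t = 5/3 * exp((-4/45) * t + (4/3) * B_t).
Since sigma*B_t ~ Normal(0, sigma^2 t), E[exp(sigma*B_t)] = exp(sigma^2 t / 2); so E[X_t] = x_0 * exp((mu - sigma^2/2) t) * exp(sigma^2 t / 2) = x_0 * exp(mu t) = 5*exp(4*t/5)/3.
Var(X_t) = E[X_t^2] - (E[X_t])^2 = x_0^2 * exp(2 mu t) * (exp(sigma^2 t) - 1) = 25*(exp(16*t/9) - 1)*exp(8*t/5)/9.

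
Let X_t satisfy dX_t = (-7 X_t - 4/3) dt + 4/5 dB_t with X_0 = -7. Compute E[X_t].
E[X_t] = -4/21 - 143*exp(-7*t)/21

Taking expectations and using E[dB_t] = 0, the mean m(t) = E[X_t] satisfies the ODE m'(t) = a m(t) + b with m(0) = x_0. With a = -7, b = -4/3, x_0 = -7, the solution is
  m(t) = x_0 * exp(a t) + (b/a) * (exp(a t) - 1)
       = (-7) * exp((-7) t) + ((-4/3)/(-7)) * (exp((-7) t) - 1)
       = -4/21 - 143*exp(-7*t)/21.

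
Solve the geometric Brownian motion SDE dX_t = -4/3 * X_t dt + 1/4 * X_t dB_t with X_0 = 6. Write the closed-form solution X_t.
X_t = 6 * exp((-131/96) * t + (1/4) * B_t)

For GBM dX = mu X dt + sigma X dB with X_0 = x_0, apply Itô to Y = log X: dY = (mu - sigma^2/2) dt + sigma dB, so Y_t = log(x_0) + (mu - sigma^2/2) t + sigma B_t and hence X_t = x_0 * exp((mu - sigma^2/2) t + sigma B_t).
With mu = -4/3, sigma = 1/4, x_0 = 6, this gives:
  X_t = 6 * exp((-131/96) * t + (1/4) * B_t).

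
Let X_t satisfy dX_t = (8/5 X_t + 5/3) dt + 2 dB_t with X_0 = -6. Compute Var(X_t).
Var(X_t) = 5*exp(16*t/5)/4 - 5/4

The variance V(t) = Var(X_t) satisfies V'(t) = 2 a V(t) + c^2 with V(0) = 0 (drift coefficient is linear in X, diffusion is constant). With a = 8/5, c = 2, the solution is
  V(t) = (c^2 / (2 a)) * (exp(2 a t) - 1)
       = (2^2 / (2*(8/5))) * (exp((16/5) t) - 1)
       = 5*exp(16*t/5)/4 - 5/4.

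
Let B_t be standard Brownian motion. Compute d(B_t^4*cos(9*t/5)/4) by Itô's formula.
d(B_t^4*cos(9*t/5)/4) = (3*B_t^2*(-3*B_t^2*sin(9*t/5) + 10*cos(9*t/5))/20) dt + (B_t^3*cos(9*t/5)) dB_t

Itô's formula for f(t, x): d f(t, B_t) = (f_t + (1/2) f_xx) dt + f_x dB_t. Compute partials of f(t, x) = x^4*cos(9*t/5)/4:
  f_t(t,x)  = -9*x^4*sin(9*t/5)/20
  f_x(t,x)  = x^3*cos(9*t/5)
  f_xx(t,x) = 3*x^2*cos(9*t/5)
Assemble drift = f_t + (1/2) f_xx = 3*x^2*(-3*x^2*sin(9*t/5) + 10*cos(9*t/5))/20 and diffusion = f_x = x^3*cos(9*t/5). Substituting x = B_t:
  d(B_t^4*cos(9*t/5)/4) = (3*B_t^2*(-3*B_t^2*sin(9*t/5) + 10*cos(9*t/5))/20) dt + (B_t^3*cos(9*t/5)) dB_t.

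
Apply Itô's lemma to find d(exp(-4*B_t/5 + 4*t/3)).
d(exp(-4*B_t/5 + 4*t/3)) = (124*exp(-4*B_t/5 + 4*t/3)/75) dt + (-4*exp(-4*B_t/5 + 4*t/3)/5) dB_t

Itô's formula for f(t, x): d f(t, B_t) = (f_t + (1/2) f_xx) dt + f_x dB_t. Compute partials of f(t, x) = exp(4*t/3 - 4*x/5):
  f_t(t,x)  = 4*exp(4*t/3 - 4*x/5)/3
  f_x(t,x)  = -4*exp(4*t/3 - 4*x/5)/5
  f_xx(t,x) = 16*exp(4*t/3 - 4*x/5)/25
Assemble drift = f_t + (1/2) f_xx = 124*exp(4*t/3 - 4*x/5)/75 and diffusion = f_x = -4*exp(4*t/3 - 4*x/5)/5. Substituting x = B_t:
  d(exp(-4*B_t/5 + 4*t/3)) = (124*exp(-4*B_t/5 + 4*t/3)/75) dt + (-4*exp(-4*B_t/5 + 4*t/3)/5) dB_t.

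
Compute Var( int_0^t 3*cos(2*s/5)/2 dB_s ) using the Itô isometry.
Var = 9*t/8 + 45*sin(4*t/5)/32

The Itô integral of a deterministic integrand f(s) has mean 0 because each increment f(s) * (B_{s+ds} - B_s) has mean 0. By the Itô isometry:
  Var( int_0^t f(s) dB_s ) = E[ (int_0^t f(s) dB_s)^2 ] = int_0^t f(s)^2 ds.
Here f(s) = 3*cos(2*s/5)/2, so f(s)^2 = 9*cos(2*s/5)^2/4. Integrate:
  int_0^t (9*cos(2*s/5)^2/4) ds = 9*t/8 + 45*sin(4*t/5)/32.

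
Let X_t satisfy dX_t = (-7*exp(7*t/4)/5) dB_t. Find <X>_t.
<X>_t = 14*exp(7*t/2)/25 - 14/25

For an Itô process dX_t = a(t) dt + b(t) dB_t, the quadratic variation is <X>_t = int_0^t b(s)^2 ds (the drift term does not contribute). Here b(s) = -7*exp(7*s/4)/5, so
  b(s)^2 = 49*exp(7*s/2)/25.
Integrating from 0 to t:
  <X>_t = int_0^t (49*exp(7*s/2)/25) ds = 14*exp(7*t/2)/25 - 14/25.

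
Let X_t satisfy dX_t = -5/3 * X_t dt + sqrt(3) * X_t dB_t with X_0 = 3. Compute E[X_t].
E[X_t] = 3*exp(-5*t/3)

For GBM dX = mu X dt + sigma X dB with X_0 = x_0, apply Itô to Y = log X: dY = (mu - sigma^2/2) dt + sigma dB, so Y_t = log(x_0) + (mu - sigma^2/2) t + sigma B_t and hence X_t = x_0 * exp((mu - sigma^2/2) t + sigma B_t).
With mu = -5/3, sigma = sqrt(3), x_0 = 3, this gives:
  X_t = 3 * exp((-19/6) * t + (sqrt(3)) * B_t).
Since sigma*B_t ~ Normal(0, sigma^2 t), E[exp(sigma*B_t)] = exp(sigma^2 t / 2); so E[X_t] = x_0 * exp((mu - sigma^2/2) t) * exp(sigma^2 t / 2) = x_0 * exp(mu t) = 3*exp(-5*t/3).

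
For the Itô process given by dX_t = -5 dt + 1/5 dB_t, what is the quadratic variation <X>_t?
<X>_t = t/25

For an Itô process dX_t = a(t) dt + b(t) dB_t, the quadratic variation is <X>_t = int_0^t b(s)^2 ds (the drift term does not contribute). Here b(s) = 1/5, so
  b(s)^2 = 1/25.
Integrating from 0 to t:
  <X>_t = int_0^t (1/25) ds = t/25.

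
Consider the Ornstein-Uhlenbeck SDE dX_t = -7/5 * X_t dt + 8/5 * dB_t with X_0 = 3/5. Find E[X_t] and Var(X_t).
E[X_t] = 3*exp(-7*t/5)/5; Var(X_t) = 32/35 - 32*exp(-14*t/5)/35

The OU SDE dX = -theta X dt + sigma dB admits the integrating factor exp(theta t): d(exp(theta t) X_t) = sigma exp(theta t) dB_t. Integrating from 0 to t:
  X_t = x_0 * exp(-theta t) + sigma * int_0^t exp(-theta (t-s)) dB_s.
The Itô integral has mean 0 and (by the Itô isometry) variance sigma^2 * int_0^t exp(-2 theta (t - s)) ds = sigma^2 * (1 - exp(-2 theta t)) / (2 theta).
With theta = 7/5, sigma = 8/5, x_0 = 3/5:
  E[X_t] = 3/5 * exp(-7/5 t) = 3*exp(-7*t/5)/5
  Var(X_t) = (8/5)^2 * (1 - exp(-2*7/5 t)) / (2 * 7/5) = 32/35 - 32*exp(-14*t/5)/35.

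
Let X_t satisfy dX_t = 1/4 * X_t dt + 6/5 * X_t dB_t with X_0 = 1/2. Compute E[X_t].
E[X_t] = exp(t/4)/2

For GBM dX = mu X dt + sigma X dB with X_0 = x_0, apply Itô to Y = log X: dY = (mu - sigma^2/2) dt + sigma dB, so Y_t = log(x_0) + (mu - sigma^2/2) t + sigma B_t and hence X_t = x_0 * exp((mu - sigma^2/2) t + sigma B_t).
With mu = 1/4, sigma = 6/5, x_0 = 1/2, this gives:
  X_t = 1/2 * exp((-47/100) * t + (6/5) * B_t).
Since sigma*B_t ~ Normal(0, sigma^2 t), E[exp(sigma*B_t)] = exp(sigma^2 t / 2); so E[X_t] = x_0 * exp((mu - sigma^2/2) t) * exp(sigma^2 t / 2) = x_0 * exp(mu t) = exp(t/4)/2.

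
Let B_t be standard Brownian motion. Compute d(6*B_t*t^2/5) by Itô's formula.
d(6*B_t*t^2/5) = (12*B_t*t/5) dt + (6*t^2/5) dB_t

Itô's formula for f(t, x): d f(t, B_t) = (f_t + (1/2) f_xx) dt + f_x dB_t. Compute partials of f(t, x) = 6*t^2*x/5:
  f_t(t,x)  = 12*t*x/5
  f_x(t,x)  = 6*t^2/5
  f_xx(t,x) = 0
Assemble drift = f_t + (1/2) f_xx = 12*t*x/5 and diffusion = f_x = 6*t^2/5. Substituting x = B_t:
  d(6*B_t*t^2/5) = (12*B_t*t/5) dt + (6*t^2/5) dB_t.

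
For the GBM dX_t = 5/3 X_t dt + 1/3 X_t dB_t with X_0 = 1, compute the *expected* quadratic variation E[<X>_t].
E[<X>_t] = exp(31*t/9)/31 - 1/31

<X>_t = int_0^t ((1/3) * X_s)^2 ds. Taking expectation inside the integral: E[<X>_t] = (1/3)^2 * int_0^t E[X_s^2] ds. For GBM, E[X_s^2] = x_0^2 * exp((2 mu + sigma^2) s). Integrating:
  E[<X>_t] = (1/3)^2 * 1^2 * (exp((2*(5/3) + (1/3)^2) t) - 1) / (2*(5/3) + (1/3)^2)
           = (1/3)^2 * 1^2 * (exp((31/9) t) - 1) / (31/9) = exp(31*t/9)/31 - 1/31.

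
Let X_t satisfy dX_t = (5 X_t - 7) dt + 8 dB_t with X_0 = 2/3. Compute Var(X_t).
Var(X_t) = 32*exp(10*t)/5 - 32/5

The variance V(t) = Var(X_t) satisfies V'(t) = 2 a V(t) + c^2 with V(0) = 0 (drift coefficient is linear in X, diffusion is constant). With a = 5, c = 8, the solution is
  V(t) = (c^2 / (2 a)) * (exp(2 a t) - 1)
       = (8^2 / (2*5)) * (exp(10 t) - 1)
       = 32*exp(10*t)/5 - 32/5.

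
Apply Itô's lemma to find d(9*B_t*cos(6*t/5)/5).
d(9*B_t*cos(6*t/5)/5) = (-54*B_t*sin(6*t/5)/25) dt + (9*cos(6*t/5)/5) dB_t

Itô's formula for f(t, x): d f(t, B_t) = (f_t + (1/2) f_xx) dt + f_x dB_t. Compute partials of f(t, x) = 9*x*cos(6*t/5)/5:
  f_t(t,x)  = -54*x*sin(6*t/5)/25
  f_x(t,x)  = 9*cos(6*t/5)/5
  f_xx(t,x) = 0
Assemble drift = f_t + (1/2) f_xx = -54*x*sin(6*t/5)/25 and diffusion = f_x = 9*cos(6*t/5)/5. Substituting x = B_t:
  d(9*B_t*cos(6*t/5)/5) = (-54*B_t*sin(6*t/5)/25) dt + (9*cos(6*t/5)/5) dB_t.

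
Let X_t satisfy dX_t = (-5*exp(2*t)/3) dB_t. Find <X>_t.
<X>_t = 25*exp(4*t)/36 - 25/36

For an Itô process dX_t = a(t) dt + b(t) dB_t, the quadratic variation is <X>_t = int_0^t b(s)^2 ds (the drift term does not contribute). Here b(s) = -5*exp(2*s)/3, so
  b(s)^2 = 25*exp(4*s)/9.
Integrating from 0 to t:
  <X>_t = int_0^t (25*exp(4*s)/9) ds = 25*exp(4*t)/36 - 25/36.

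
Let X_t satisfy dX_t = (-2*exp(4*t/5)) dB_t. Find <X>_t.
<X>_t = 5*exp(8*t/5)/2 - 5/2

For an Itô process dX_t = a(t) dt + b(t) dB_t, the quadratic variation is <X>_t = int_0^t b(s)^2 ds (the drift term does not contribute). Here b(s) = -2*exp(4*s/5), so
  b(s)^2 = 4*exp(8*s/5).
Integrating from 0 to t:
  <X>_t = int_0^t (4*exp(8*s/5)) ds = 5*exp(8*t/5)/2 - 5/2.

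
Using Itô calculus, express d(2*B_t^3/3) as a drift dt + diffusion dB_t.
d(2*B_t^3/3) = (2*B_t) dt + (2*B_t^2) dB_t

Itô's formula for f(B_t) gives d f(B_t) = f'(B_t) dB_t + (1/2) f''(B_t) dt. Compute derivatives of f(x) = 2*x^3/3:
  f'(x)  = 2*x^2
  f''(x) = 4*x
Substitute x = B_t and multiply the f'' term by 1/2:
  drift     = (1/2) * (4*x) evaluated at B_t = 2*B_t
  diffusion = (2*x^2) evaluated at B_t = 2*B_t^2
Therefore d(2*B_t^3/3) = (2*B_t) dt + (2*B_t^2) dB_t.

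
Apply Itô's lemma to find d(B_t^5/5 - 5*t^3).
d(B_t^5/5 - 5*t^3) = (2*B_t^3 - 15*t^2) dt + (B_t^4) dB_t

Itô's formula for f(t, x): d f(t, B_t) = (f_t + (1/2) f_xx) dt + f_x dB_t. Compute partials of f(t, x) = -5*t^3 + x^5/5:
  f_t(t,x)  = -15*t^2
  f_x(t,x)  = x^4
  f_xx(t,x) = 4*x^3
Assemble drift = f_t + (1/2) f_xx = -15*t^2 + 2*x^3 and diffusion = f_x = x^4. Substituting x = B_t:
  d(B_t^5/5 - 5*t^3) = (2*B_t^3 - 15*t^2) dt + (B_t^4) dB_t.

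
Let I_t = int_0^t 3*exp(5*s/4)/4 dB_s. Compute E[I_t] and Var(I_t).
E[I_t] = 0; Var(I_t) = 9*exp(5*t/2)/40 - 9/40

The Itô integral of a deterministic integrand f(s) has mean 0 because each increment f(s) * (B_{s+ds} - B_s) has mean 0. By the Itô isometry:
  Var( int_0^t f(s) dB_s ) = E[ (int_0^t f(s) dB_s)^2 ] = int_0^t f(s)^2 ds.
Here f(s) = 3*exp(5*s/4)/4, so f(s)^2 = 9*exp(5*s/2)/16. Integrate:
  int_0^t (9*exp(5*s/2)/16) ds = 9*exp(5*t/2)/40 - 9/40.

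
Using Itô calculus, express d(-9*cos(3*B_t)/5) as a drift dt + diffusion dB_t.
d(-9*cos(3*B_t)/5) = (81*cos(3*B_t)/10) dt + (27*sin(3*B_t)/5) dB_t

Itô's formula for f(B_t) gives d f(B_t) = f'(B_t) dB_t + (1/2) f''(B_t) dt. Compute derivatives of f(x) = -9*cos(3*x)/5:
  f'(x)  = 27*sin(3*x)/5
  f''(x) = 81*cos(3*x)/5
Substitute x = B_t and multiply the f'' term by 1/2:
  drift     = (1/2) * (81*cos(3*x)/5) evaluated at B_t = 81*cos(3*B_t)/10
  diffusion = (27*sin(3*x)/5) evaluated at B_t = 27*sin(3*B_t)/5
Therefore d(-9*cos(3*B_t)/5) = (81*cos(3*B_t)/10) dt + (27*sin(3*B_t)/5) dB_t.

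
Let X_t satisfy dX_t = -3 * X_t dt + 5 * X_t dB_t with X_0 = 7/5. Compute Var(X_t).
Var(X_t) = (49*exp(25*t) - 49)*exp(-6*t)/25

For GBM dX = mu X dt + sigma X dB with X_0 = x_0, apply Itô to Y = log X: dY = (mu - sigma^2/2) dt + sigma dB, so Y_t = log(x_0) + (mu - sigma^2/2) t + sigma B_t and hence X_t = x_0 * exp((mu - sigma^2/2) t + sigma B_t).
With mu = -3, sigma = 5, x_0 = 7/5, this gives:
  X_t = 7/5 * exp((-31/2) * t + (5) * B_t).
Since sigma*B_t ~ Normal(0, sigma^2 t), E[exp(sigma*B_t)] = exp(sigma^2 t / 2); so E[X_t] = x_0 * exp((mu - sigma^2/2) t) * exp(sigma^2 t / 2) = x_0 * exp(mu t) = 7*exp(-3*t)/5.
Var(X_t) = E[X_t^2] - (E[X_t])^2 = x_0^2 * exp(2 mu t) * (exp(sigma^2 t) - 1) = (49*exp(25*t) - 49)*exp(-6*t)/25.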